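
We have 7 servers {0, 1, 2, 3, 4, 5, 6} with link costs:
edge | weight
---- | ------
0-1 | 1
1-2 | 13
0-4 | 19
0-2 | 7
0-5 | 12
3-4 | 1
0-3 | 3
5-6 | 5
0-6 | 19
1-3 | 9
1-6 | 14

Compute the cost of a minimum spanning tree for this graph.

29

Kruskal's algorithm — process edges by increasing weight (ties by edge label):
0-1 (1): add — endpoints in different components.
3-4 (1): add — endpoints in different components.
0-3 (3): add — endpoints in different components.
5-6 (5): add — endpoints in different components.
0-2 (7): add — endpoints in different components.
1-3 (9): skip — 1 and 3 already connected.
0-5 (12): add — endpoints in different components.
MST edges: 0-1, 3-4, 0-3, 5-6, 0-2, 0-5; total weight 1+1+3+5+7+12 = 29.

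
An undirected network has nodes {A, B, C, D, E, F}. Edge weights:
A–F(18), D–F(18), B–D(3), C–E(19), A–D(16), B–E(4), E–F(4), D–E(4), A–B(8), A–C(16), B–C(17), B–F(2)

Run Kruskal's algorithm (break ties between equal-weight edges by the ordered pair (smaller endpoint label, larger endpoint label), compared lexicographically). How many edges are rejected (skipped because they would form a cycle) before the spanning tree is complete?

Kruskal: consider edges lightest-first.
B–F (2): add. Components now {A} {B,F} {C} {D} {E}
B–D (3): add. Components now {A} {B,D,F} {C} {E}
B–E (4): add. Components now {A} {B,D,E,F} {C}
D–E (4): skip — D and E already connected.
E–F (4): skip — E and F already connected.
A–B (8): add. Components now {A,B,D,E,F} {C}
A–C (16): add. Components now {A,B,C,D,E,F}
Edges rejected before the tree was complete: 2.

2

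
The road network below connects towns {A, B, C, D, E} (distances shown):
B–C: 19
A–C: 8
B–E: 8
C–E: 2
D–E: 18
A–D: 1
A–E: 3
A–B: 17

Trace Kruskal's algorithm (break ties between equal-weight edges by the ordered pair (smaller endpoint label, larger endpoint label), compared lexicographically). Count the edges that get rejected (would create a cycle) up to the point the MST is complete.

1

Kruskal's algorithm — process edges by increasing weight (ties by edge label):
A–D (1): add — endpoints in different components.
C–E (2): add — endpoints in different components.
A–E (3): add — endpoints in different components.
A–C (8): skip — A and C already connected.
B–E (8): add — endpoints in different components.
Edges rejected before the tree was complete: 1.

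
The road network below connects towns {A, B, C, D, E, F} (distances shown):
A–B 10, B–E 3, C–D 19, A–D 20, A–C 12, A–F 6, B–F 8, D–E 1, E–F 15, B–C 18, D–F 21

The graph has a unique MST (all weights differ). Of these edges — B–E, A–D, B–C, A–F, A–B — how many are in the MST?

2

Sort edges by weight, then run Kruskal:
D–E (1): add. Components now {A} {B} {C} {D,E} {F}
B–E (3): add. Components now {A} {B,D,E} {C} {F}
A–F (6): add. Components now {A,F} {B,D,E} {C}
B–F (8): add. Components now {A,B,D,E,F} {C}
A–B (10): skip — A and B already connected.
A–C (12): add. Components now {A,B,C,D,E,F}
MST edge set: {D–E, B–E, A–F, B–F, A–C}.
Of the listed edges, {B–E, A–F} are in the MST → 2.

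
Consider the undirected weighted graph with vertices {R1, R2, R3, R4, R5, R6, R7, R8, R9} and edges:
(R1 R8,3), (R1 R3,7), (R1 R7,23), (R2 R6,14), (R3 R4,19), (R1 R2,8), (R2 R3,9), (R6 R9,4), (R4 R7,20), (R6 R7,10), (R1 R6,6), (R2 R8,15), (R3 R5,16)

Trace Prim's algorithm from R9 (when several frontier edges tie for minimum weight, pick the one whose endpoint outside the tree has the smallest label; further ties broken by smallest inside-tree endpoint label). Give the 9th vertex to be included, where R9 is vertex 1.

Grow the tree from R9 using Prim:
Step 1: cheapest edge leaving the tree is R6 R9 (4); add R6.
Step 2: cheapest edge leaving the tree is R1 R6 (6); add R1.
Step 3: cheapest edge leaving the tree is R1 R8 (3); add R8.
Step 4: cheapest edge leaving the tree is R1 R3 (7); add R3.
Step 5: cheapest edge leaving the tree is R1 R2 (8); add R2.
Step 6: cheapest edge leaving the tree is R6 R7 (10); add R7.
Step 7: cheapest edge leaving the tree is R3 R5 (16); add R5.
Step 8: cheapest edge leaving the tree is R3 R4 (19); add R4.
Vertex order: R9, R6, R1, R8, R3, R2, R7, R5, R4. The 9th vertex is R4.

R4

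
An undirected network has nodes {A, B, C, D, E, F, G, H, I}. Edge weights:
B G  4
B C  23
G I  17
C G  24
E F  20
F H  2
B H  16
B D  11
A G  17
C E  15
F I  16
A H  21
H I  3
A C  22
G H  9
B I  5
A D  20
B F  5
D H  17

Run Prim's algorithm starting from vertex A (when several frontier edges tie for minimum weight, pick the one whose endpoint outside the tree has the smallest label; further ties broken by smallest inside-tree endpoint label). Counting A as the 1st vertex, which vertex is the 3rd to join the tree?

B

Prim, starting at A.
Step 1: cheapest edge leaving the tree is A G (17); add G.
Step 2: cheapest edge leaving the tree is B G (4); add B.
Step 3: cheapest edge leaving the tree is B F (5); add F.
Step 4: cheapest edge leaving the tree is F H (2); add H.
Step 5: cheapest edge leaving the tree is H I (3); add I.
Step 6: cheapest edge leaving the tree is B D (11); add D.
Step 7: cheapest edge leaving the tree is E F (20); add E.
Step 8: cheapest edge leaving the tree is C E (15); add C.
Vertex order: A, G, B, F, H, I, D, E, C. The 3rd vertex is B.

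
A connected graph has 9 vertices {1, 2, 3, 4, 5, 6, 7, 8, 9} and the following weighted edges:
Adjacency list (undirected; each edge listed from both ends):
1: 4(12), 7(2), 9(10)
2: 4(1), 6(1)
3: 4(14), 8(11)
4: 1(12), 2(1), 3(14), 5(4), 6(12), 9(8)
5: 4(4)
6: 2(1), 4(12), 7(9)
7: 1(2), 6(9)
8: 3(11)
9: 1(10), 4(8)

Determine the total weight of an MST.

50

Kruskal: consider edges lightest-first.
2 4 (1): add — endpoints in different components.
2 6 (1): add — endpoints in different components.
1 7 (2): add — endpoints in different components.
4 5 (4): add — endpoints in different components.
4 9 (8): add — endpoints in different components.
6 7 (9): add — endpoints in different components.
1 9 (10): skip — 1 and 9 already connected.
3 8 (11): add — endpoints in different components.
1 4 (12): skip — 1 and 4 already connected.
4 6 (12): skip — 4 and 6 already connected.
3 4 (14): add — endpoints in different components.
MST edges: 2 4, 2 6, 1 7, 4 5, 4 9, 6 7, 3 8, 3 4; total weight 1+1+2+4+8+9+11+14 = 50.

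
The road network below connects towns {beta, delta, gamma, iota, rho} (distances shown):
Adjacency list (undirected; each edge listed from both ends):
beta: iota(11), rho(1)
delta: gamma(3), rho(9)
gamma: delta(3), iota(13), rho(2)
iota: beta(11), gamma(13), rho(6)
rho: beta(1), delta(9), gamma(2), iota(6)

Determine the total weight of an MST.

12

Sort edges by weight, then run Kruskal:
beta—rho (1): add. Components now {gamma} {beta,rho} {iota} {delta}
gamma—rho (2): add. Components now {beta,gamma,rho} {iota} {delta}
delta—gamma (3): add. Components now {beta,delta,gamma,rho} {iota}
iota—rho (6): add. Components now {beta,delta,gamma,iota,rho}
MST edges: beta—rho, gamma—rho, delta—gamma, iota—rho; total weight 1+2+3+6 = 12.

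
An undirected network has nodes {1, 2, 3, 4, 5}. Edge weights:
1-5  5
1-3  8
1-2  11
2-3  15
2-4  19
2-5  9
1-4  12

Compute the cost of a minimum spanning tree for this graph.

Grow the tree from 3 using Prim:
Step 1: frontier [1-3 8, 2-3 15] → take 1-3 (8); add 1.
Step 2: frontier [1-5 5, 1-2 11, 1-4 12, 2-3 15] → take 1-5 (5); add 5.
Step 3: frontier [1-2 11, 1-4 12, 2-3 15, 2-5 9] → take 2-5 (9); add 2.
Step 4: frontier [1-4 12, 2-4 19] → take 1-4 (12); add 4.
MST edges: 1-3, 1-5, 2-5, 1-4; total weight 8+5+9+12 = 34.

34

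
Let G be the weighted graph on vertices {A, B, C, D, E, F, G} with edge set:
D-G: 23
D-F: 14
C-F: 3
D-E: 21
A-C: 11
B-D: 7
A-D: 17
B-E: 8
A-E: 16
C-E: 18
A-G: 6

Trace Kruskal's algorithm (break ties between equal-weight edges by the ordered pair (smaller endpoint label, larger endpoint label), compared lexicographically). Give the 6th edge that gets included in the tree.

D-F

Kruskal's algorithm — process edges by increasing weight (ties by edge label):
C-F (3): add — endpoints in different components.
A-G (6): add — endpoints in different components.
B-D (7): add — endpoints in different components.
B-E (8): add — endpoints in different components.
A-C (11): add — endpoints in different components.
D-F (14): add — endpoints in different components.
The 6th edge added is D-F.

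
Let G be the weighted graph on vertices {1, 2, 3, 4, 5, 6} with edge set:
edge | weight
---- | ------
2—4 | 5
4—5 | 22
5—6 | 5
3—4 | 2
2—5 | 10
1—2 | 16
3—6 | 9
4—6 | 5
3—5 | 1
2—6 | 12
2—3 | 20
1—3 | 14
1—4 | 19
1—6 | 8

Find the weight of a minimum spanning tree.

21

Kruskal: consider edges lightest-first.
3—5 (1): add — endpoints in different components.
3—4 (2): add — endpoints in different components.
2—4 (5): add — endpoints in different components.
4—6 (5): add — endpoints in different components.
5—6 (5): skip — 5 and 6 already connected.
1—6 (8): add — endpoints in different components.
MST edges: 3—5, 3—4, 2—4, 4—6, 1—6; total weight 1+2+5+5+8 = 21.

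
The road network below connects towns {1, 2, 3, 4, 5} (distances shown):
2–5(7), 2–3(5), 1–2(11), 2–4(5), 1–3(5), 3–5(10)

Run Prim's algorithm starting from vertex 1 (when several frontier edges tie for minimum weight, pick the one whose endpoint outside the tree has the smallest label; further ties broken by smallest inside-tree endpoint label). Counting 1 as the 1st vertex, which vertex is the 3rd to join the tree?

2

Prim, starting at 1.
Step 1: cheapest edge leaving the tree is 1–3 (5); add 3.
Step 2: cheapest edge leaving the tree is 2–3 (5); add 2.
Step 3: cheapest edge leaving the tree is 2–4 (5); add 4.
Step 4: cheapest edge leaving the tree is 2–5 (7); add 5.
Vertex order: 1, 3, 2, 4, 5. The 3rd vertex is 2.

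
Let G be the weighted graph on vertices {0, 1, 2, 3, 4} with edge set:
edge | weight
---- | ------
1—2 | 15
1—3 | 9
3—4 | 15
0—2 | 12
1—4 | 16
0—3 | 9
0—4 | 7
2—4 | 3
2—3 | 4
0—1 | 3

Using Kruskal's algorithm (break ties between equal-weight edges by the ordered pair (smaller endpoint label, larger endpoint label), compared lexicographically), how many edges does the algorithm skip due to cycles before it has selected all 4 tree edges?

Sort edges by weight, then run Kruskal:
0—1 (3): add — endpoints in different components.
2—4 (3): add — endpoints in different components.
2—3 (4): add — endpoints in different components.
0—4 (7): add — endpoints in different components.
Edges rejected before the tree was complete: 0.

0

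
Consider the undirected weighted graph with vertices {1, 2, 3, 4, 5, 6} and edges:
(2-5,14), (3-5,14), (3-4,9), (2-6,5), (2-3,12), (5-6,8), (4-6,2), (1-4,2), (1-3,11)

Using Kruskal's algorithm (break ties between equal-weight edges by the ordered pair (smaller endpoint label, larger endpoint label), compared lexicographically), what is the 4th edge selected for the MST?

5-6

Kruskal: consider edges lightest-first.
1-4 (2): add. Components now {1,4} {2} {3} {5} {6}
4-6 (2): add. Components now {1,4,6} {2} {3} {5}
2-6 (5): add. Components now {1,2,4,6} {3} {5}
5-6 (8): add. Components now {1,2,4,5,6} {3}
3-4 (9): add. Components now {1,2,3,4,5,6}
The 4th edge added is 5-6.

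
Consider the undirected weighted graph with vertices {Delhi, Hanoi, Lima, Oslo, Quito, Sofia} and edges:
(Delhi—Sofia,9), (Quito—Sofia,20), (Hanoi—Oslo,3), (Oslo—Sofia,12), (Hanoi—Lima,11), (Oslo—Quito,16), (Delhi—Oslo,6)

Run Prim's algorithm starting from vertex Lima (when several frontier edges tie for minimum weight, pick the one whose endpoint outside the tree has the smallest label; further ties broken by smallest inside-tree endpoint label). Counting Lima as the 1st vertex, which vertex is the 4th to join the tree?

Delhi

Prim's algorithm from Lima:
Step 1: frontier [Hanoi—Lima 11] → take Hanoi—Lima (11); add Hanoi.
Step 2: frontier [Hanoi—Oslo 3] → take Hanoi—Oslo (3); add Oslo.
Step 3: frontier [Delhi—Oslo 6, Oslo—Sofia 12, Oslo—Quito 16] → take Delhi—Oslo (6); add Delhi.
Step 4: frontier [Delhi—Sofia 9, Oslo—Sofia 12, Oslo—Quito 16] → take Delhi—Sofia (9); add Sofia.
Step 5: frontier [Oslo—Quito 16, Quito—Sofia 20] → take Oslo—Quito (16); add Quito.
Vertex order: Lima, Hanoi, Oslo, Delhi, Sofia, Quito. The 4th vertex is Delhi.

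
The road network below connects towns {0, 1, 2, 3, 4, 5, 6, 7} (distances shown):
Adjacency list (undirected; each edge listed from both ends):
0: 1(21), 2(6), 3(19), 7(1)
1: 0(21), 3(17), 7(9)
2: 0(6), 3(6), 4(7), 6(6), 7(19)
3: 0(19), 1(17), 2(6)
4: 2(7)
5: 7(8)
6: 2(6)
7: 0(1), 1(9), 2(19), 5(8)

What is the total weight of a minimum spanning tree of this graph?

43

Prim, starting at 2.
Step 1: frontier [0-2 6, 2-3 6, 2-6 6, 2-4 7, 2-7 19] → take 0-2 (6); add 0.
Step 2: frontier [0-7 1, 0-3 19, 0-1 21, 2-3 6, 2-6 6, 2-4 7, 2-7 19] → take 0-7 (1); add 7.
Step 3: frontier [0-3 19, 0-1 21, 2-3 6, 2-6 6, 2-4 7, 5-7 8, 1-7 9] → take 2-3 (6); add 3.
Step 4: frontier [0-1 21, 2-6 6, 2-4 7, 1-3 17, 5-7 8, 1-7 9] → take 2-6 (6); add 6.
Step 5: frontier [0-1 21, 2-4 7, 1-3 17, 5-7 8, 1-7 9] → take 2-4 (7); add 4.
Step 6: frontier [0-1 21, 1-3 17, 5-7 8, 1-7 9] → take 5-7 (8); add 5.
Step 7: frontier [0-1 21, 1-3 17, 1-7 9] → take 1-7 (9); add 1.
MST edges: 0-2, 0-7, 2-3, 2-6, 2-4, 5-7, 1-7; total weight 6+1+6+6+7+8+9 = 43.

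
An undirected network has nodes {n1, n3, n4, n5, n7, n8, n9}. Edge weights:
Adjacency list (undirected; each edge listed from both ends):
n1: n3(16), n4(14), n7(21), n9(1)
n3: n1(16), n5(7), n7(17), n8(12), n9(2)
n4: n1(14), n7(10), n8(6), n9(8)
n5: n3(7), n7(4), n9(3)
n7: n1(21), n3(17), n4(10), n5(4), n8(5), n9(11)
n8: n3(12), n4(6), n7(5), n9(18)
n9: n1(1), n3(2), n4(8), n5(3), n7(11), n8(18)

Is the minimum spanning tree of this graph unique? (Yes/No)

Yes

Kruskal: consider edges lightest-first.
n1 n9 (1): add. Components now {n5} {n1,n9} {n4} {n8} {n7} {n3}
n3 n9 (2): add. Components now {n5} {n1,n3,n9} {n4} {n8} {n7}
n5 n9 (3): add. Components now {n1,n3,n5,n9} {n4} {n8} {n7}
n5 n7 (4): add. Components now {n1,n3,n5,n7,n9} {n4} {n8}
n7 n8 (5): add. Components now {n1,n3,n5,n7,n8,n9} {n4}
n4 n8 (6): add. Components now {n1,n3,n4,n5,n7,n8,n9}
Every non-tree edge has weight strictly greater than the heaviest edge on the tree path between its endpoints, so the MST is unique.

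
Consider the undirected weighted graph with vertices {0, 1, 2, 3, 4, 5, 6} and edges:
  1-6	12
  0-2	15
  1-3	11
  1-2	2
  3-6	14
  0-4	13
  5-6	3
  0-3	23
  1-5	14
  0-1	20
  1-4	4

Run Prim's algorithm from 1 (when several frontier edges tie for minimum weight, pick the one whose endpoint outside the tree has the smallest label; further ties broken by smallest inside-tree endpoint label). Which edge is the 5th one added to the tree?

Prim's algorithm from 1:
Step 1: frontier [1-2 2, 1-4 4, 1-3 11, 1-6 12, 1-5 14, 0-1 20] → take 1-2 (2); add 2.
Step 2: frontier [1-4 4, 1-3 11, 1-6 12, 1-5 14, 0-1 20, 0-2 15] → take 1-4 (4); add 4.
Step 3: frontier [1-3 11, 1-6 12, 1-5 14, 0-1 20, 0-2 15, 0-4 13] → take 1-3 (11); add 3.
Step 4: frontier [1-6 12, 1-5 14, 0-1 20, 0-2 15, 3-6 14, 0-3 23, 0-4 13] → take 1-6 (12); add 6.
Step 5: frontier [1-5 14, 0-1 20, 0-2 15, 0-3 23, 0-4 13, 5-6 3] → take 5-6 (3); add 5.
Step 6: frontier [0-1 20, 0-2 15, 0-3 23, 0-4 13] → take 0-4 (13); add 0.
The 5th edge added is 5-6.

5-6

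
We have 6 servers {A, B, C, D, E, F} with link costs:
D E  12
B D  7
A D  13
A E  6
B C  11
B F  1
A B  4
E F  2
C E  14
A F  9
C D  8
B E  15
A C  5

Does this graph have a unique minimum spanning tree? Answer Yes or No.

Yes

Sort edges by weight, then run Kruskal:
B F (1): add. Components now {A} {B,F} {C} {D} {E}
E F (2): add. Components now {A} {B,E,F} {C} {D}
A B (4): add. Components now {A,B,E,F} {C} {D}
A C (5): add. Components now {A,B,C,E,F} {D}
A E (6): skip — A and E already connected.
B D (7): add. Components now {A,B,C,D,E,F}
Every non-tree edge has weight strictly greater than the heaviest edge on the tree path between its endpoints, so the MST is unique.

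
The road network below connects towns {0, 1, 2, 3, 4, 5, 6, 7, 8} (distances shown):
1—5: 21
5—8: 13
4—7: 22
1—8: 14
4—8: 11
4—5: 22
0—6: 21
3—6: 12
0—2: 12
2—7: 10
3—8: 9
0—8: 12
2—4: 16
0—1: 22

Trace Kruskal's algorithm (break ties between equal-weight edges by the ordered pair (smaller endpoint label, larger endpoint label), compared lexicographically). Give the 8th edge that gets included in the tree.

Kruskal: consider edges lightest-first.
3—8 (9): add — endpoints in different components.
2—7 (10): add — endpoints in different components.
4—8 (11): add — endpoints in different components.
0—2 (12): add — endpoints in different components.
0—8 (12): add — endpoints in different components.
3—6 (12): add — endpoints in different components.
5—8 (13): add — endpoints in different components.
1—8 (14): add — endpoints in different components.
The 8th edge added is 1—8.

1-8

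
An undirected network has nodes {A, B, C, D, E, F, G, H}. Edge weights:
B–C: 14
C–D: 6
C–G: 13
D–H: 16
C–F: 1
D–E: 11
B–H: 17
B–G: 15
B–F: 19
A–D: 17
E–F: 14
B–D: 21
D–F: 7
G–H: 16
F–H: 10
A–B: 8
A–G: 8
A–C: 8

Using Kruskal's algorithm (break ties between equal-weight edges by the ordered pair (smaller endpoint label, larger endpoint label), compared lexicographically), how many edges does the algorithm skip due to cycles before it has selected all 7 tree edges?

1

Sort edges by weight, then run Kruskal:
C–F (1): add — endpoints in different components.
C–D (6): add — endpoints in different components.
D–F (7): skip — D and F already connected.
A–B (8): add — endpoints in different components.
A–C (8): add — endpoints in different components.
A–G (8): add — endpoints in different components.
F–H (10): add — endpoints in different components.
D–E (11): add — endpoints in different components.
Edges rejected before the tree was complete: 1.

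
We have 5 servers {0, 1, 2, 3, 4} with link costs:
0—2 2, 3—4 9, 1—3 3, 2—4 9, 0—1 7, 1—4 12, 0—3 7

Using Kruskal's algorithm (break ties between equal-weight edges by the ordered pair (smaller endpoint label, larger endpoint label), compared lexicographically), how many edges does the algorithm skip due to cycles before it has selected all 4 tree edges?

Sort edges by weight, then run Kruskal:
0—2 (2): add — endpoints in different components.
1—3 (3): add — endpoints in different components.
0—1 (7): add — endpoints in different components.
0—3 (7): skip — 0 and 3 already connected.
2—4 (9): add — endpoints in different components.
Edges rejected before the tree was complete: 1.

1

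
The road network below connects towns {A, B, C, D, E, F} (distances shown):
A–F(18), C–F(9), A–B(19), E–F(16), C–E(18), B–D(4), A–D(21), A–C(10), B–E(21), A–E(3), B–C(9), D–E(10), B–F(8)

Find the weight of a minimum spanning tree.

34

Kruskal's algorithm — process edges by increasing weight (ties by edge label):
A–E (3): add. Components now {A,E} {B} {C} {D} {F}
B–D (4): add. Components now {A,E} {B,D} {C} {F}
B–F (8): add. Components now {A,E} {B,D,F} {C}
B–C (9): add. Components now {A,E} {B,C,D,F}
C–F (9): skip — C and F already connected.
A–C (10): add. Components now {A,B,C,D,E,F}
MST edges: A–E, B–D, B–F, B–C, A–C; total weight 3+4+8+9+10 = 34.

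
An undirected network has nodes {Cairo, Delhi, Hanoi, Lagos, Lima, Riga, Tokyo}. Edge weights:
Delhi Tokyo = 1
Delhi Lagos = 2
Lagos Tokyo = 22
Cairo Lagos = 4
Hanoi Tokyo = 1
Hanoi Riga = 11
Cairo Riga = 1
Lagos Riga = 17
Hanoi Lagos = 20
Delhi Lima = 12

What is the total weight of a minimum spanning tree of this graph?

21

Kruskal: consider edges lightest-first.
Cairo Riga (1): add — endpoints in different components.
Delhi Tokyo (1): add — endpoints in different components.
Hanoi Tokyo (1): add — endpoints in different components.
Delhi Lagos (2): add — endpoints in different components.
Cairo Lagos (4): add — endpoints in different components.
Hanoi Riga (11): skip — Riga and Hanoi already connected.
Delhi Lima (12): add — endpoints in different components.
MST edges: Cairo Riga, Delhi Tokyo, Hanoi Tokyo, Delhi Lagos, Cairo Lagos, Delhi Lima; total weight 1+1+1+2+4+12 = 21.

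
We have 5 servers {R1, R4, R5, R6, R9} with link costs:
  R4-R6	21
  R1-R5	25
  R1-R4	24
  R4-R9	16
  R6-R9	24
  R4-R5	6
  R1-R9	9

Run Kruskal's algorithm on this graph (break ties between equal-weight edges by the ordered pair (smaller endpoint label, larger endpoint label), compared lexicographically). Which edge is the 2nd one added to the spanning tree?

R1-R9

Kruskal's algorithm — process edges by increasing weight (ties by edge label):
R4-R5 (6): add. Components now {R1} {R4,R5} {R6} {R9}
R1-R9 (9): add. Components now {R1,R9} {R4,R5} {R6}
R4-R9 (16): add. Components now {R1,R4,R5,R9} {R6}
R4-R6 (21): add. Components now {R1,R4,R5,R6,R9}
The 2nd edge added is R1-R9.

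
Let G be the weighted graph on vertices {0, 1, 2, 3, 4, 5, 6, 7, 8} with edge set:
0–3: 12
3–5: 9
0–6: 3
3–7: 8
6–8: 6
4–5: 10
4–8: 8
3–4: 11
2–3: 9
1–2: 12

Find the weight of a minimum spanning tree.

65

Grow the tree from 3 using Prim:
Step 1: cheapest edge leaving the tree is 3–7 (8); add 7.
Step 2: cheapest edge leaving the tree is 2–3 (9); add 2.
Step 3: cheapest edge leaving the tree is 3–5 (9); add 5.
Step 4: cheapest edge leaving the tree is 4–5 (10); add 4.
Step 5: cheapest edge leaving the tree is 4–8 (8); add 8.
Step 6: cheapest edge leaving the tree is 6–8 (6); add 6.
Step 7: cheapest edge leaving the tree is 0–6 (3); add 0.
Step 8: cheapest edge leaving the tree is 1–2 (12); add 1.
MST edges: 3–7, 2–3, 3–5, 4–5, 4–8, 6–8, 0–6, 1–2; total weight 8+9+9+10+8+6+3+12 = 65.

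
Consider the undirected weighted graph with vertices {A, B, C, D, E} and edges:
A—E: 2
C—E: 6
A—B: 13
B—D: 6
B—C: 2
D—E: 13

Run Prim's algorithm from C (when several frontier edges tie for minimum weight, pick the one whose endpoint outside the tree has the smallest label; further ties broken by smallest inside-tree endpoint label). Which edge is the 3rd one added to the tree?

Prim's algorithm from C:
Step 1: cheapest edge leaving the tree is B—C (2); add B.
Step 2: cheapest edge leaving the tree is B—D (6); add D.
Step 3: cheapest edge leaving the tree is C—E (6); add E.
Step 4: cheapest edge leaving the tree is A—E (2); add A.
The 3rd edge added is C—E.

C-E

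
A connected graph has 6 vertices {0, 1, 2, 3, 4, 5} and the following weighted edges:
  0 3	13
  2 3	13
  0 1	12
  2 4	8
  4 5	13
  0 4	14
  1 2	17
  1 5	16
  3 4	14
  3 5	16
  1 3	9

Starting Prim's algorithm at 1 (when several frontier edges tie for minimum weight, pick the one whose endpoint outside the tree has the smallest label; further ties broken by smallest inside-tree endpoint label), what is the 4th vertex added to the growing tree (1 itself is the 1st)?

Grow the tree from 1 using Prim:
Step 1: frontier [1 3 9, 0 1 12, 1 5 16, 1 2 17] → take 1 3 (9); add 3.
Step 2: frontier [0 1 12, 1 5 16, 1 2 17, 0 3 13, 2 3 13, 3 4 14, 3 5 16] → take 0 1 (12); add 0.
Step 3: frontier [0 4 14, 1 5 16, 1 2 17, 2 3 13, 3 4 14, 3 5 16] → take 2 3 (13); add 2.
Step 4: frontier [0 4 14, 1 5 16, 2 4 8, 3 4 14, 3 5 16] → take 2 4 (8); add 4.
Step 5: frontier [1 5 16, 3 5 16, 4 5 13] → take 4 5 (13); add 5.
Vertex order: 1, 3, 0, 2, 4, 5. The 4th vertex is 2.

2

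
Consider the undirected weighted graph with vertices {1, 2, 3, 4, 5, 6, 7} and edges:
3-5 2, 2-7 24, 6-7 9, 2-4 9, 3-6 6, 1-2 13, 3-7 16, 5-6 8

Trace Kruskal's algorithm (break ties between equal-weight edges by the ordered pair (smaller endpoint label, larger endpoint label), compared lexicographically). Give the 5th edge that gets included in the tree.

1-2

Kruskal's algorithm — process edges by increasing weight (ties by edge label):
3-5 (2): add — endpoints in different components.
3-6 (6): add — endpoints in different components.
5-6 (8): skip — 5 and 6 already connected.
2-4 (9): add — endpoints in different components.
6-7 (9): add — endpoints in different components.
1-2 (13): add — endpoints in different components.
3-7 (16): skip — 3 and 7 already connected.
2-7 (24): add — endpoints in different components.
The 5th edge added is 1-2.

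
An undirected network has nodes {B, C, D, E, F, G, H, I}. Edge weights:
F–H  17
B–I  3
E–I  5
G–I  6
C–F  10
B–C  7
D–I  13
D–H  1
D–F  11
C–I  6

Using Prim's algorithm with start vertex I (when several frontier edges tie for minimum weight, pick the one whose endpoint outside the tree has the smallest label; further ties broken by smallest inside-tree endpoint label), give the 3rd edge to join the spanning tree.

Prim's algorithm from I:
Step 1: cheapest edge leaving the tree is B–I (3); add B.
Step 2: cheapest edge leaving the tree is E–I (5); add E.
Step 3: cheapest edge leaving the tree is C–I (6); add C.
Step 4: cheapest edge leaving the tree is G–I (6); add G.
Step 5: cheapest edge leaving the tree is C–F (10); add F.
Step 6: cheapest edge leaving the tree is D–F (11); add D.
Step 7: cheapest edge leaving the tree is D–H (1); add H.
The 3rd edge added is C–I.

C-I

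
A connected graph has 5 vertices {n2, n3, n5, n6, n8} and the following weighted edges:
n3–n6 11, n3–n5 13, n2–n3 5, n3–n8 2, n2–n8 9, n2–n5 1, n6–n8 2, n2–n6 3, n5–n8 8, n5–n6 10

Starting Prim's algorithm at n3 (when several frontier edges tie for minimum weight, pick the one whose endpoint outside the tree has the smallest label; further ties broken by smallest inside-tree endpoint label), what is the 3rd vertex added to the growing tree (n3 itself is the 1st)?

n6

Prim, starting at n3.
Step 1: cheapest edge leaving the tree is n3–n8 (2); add n8.
Step 2: cheapest edge leaving the tree is n6–n8 (2); add n6.
Step 3: cheapest edge leaving the tree is n2–n6 (3); add n2.
Step 4: cheapest edge leaving the tree is n2–n5 (1); add n5.
Vertex order: n3, n8, n6, n2, n5. The 3rd vertex is n6.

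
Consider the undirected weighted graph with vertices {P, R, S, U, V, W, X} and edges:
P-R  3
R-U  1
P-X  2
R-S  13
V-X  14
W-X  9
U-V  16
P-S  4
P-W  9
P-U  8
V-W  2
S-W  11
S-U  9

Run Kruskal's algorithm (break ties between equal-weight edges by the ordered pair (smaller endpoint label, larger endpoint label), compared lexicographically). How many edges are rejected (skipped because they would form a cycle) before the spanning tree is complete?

1

Kruskal: consider edges lightest-first.
R-U (1): add — endpoints in different components.
P-X (2): add — endpoints in different components.
V-W (2): add — endpoints in different components.
P-R (3): add — endpoints in different components.
P-S (4): add — endpoints in different components.
P-U (8): skip — P and U already connected.
P-W (9): add — endpoints in different components.
Edges rejected before the tree was complete: 1.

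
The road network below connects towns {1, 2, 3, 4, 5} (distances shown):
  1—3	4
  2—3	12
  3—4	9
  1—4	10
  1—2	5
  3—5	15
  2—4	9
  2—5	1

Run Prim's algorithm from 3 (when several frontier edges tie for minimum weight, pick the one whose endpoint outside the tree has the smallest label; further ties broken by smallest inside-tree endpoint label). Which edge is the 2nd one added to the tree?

1-2

Grow the tree from 3 using Prim:
Step 1: cheapest edge leaving the tree is 1—3 (4); add 1.
Step 2: cheapest edge leaving the tree is 1—2 (5); add 2.
Step 3: cheapest edge leaving the tree is 2—5 (1); add 5.
Step 4: cheapest edge leaving the tree is 2—4 (9); add 4.
The 2nd edge added is 1—2.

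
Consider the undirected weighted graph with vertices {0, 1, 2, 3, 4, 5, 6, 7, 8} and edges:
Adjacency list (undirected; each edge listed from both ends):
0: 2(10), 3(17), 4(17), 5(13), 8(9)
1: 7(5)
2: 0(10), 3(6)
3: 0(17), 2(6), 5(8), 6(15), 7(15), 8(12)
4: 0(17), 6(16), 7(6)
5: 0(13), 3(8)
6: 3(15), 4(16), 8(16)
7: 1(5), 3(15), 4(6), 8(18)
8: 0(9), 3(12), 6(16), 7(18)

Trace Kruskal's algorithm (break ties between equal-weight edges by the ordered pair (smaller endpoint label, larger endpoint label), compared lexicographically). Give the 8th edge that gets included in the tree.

Kruskal's algorithm — process edges by increasing weight (ties by edge label):
1-7 (5): add — endpoints in different components.
2-3 (6): add — endpoints in different components.
4-7 (6): add — endpoints in different components.
3-5 (8): add — endpoints in different components.
0-8 (9): add — endpoints in different components.
0-2 (10): add — endpoints in different components.
3-8 (12): skip — 3 and 8 already connected.
0-5 (13): skip — 0 and 5 already connected.
3-6 (15): add — endpoints in different components.
3-7 (15): add — endpoints in different components.
The 8th edge added is 3-7.

3-7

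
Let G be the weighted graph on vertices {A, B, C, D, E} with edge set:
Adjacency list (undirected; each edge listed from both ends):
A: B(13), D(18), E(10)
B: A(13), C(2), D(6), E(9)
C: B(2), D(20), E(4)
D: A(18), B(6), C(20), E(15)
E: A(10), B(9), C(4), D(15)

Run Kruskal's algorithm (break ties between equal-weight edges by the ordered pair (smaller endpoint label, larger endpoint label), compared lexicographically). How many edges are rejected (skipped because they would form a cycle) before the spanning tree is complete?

Sort edges by weight, then run Kruskal:
B–C (2): add — endpoints in different components.
C–E (4): add — endpoints in different components.
B–D (6): add — endpoints in different components.
B–E (9): skip — B and E already connected.
A–E (10): add — endpoints in different components.
Edges rejected before the tree was complete: 1.

1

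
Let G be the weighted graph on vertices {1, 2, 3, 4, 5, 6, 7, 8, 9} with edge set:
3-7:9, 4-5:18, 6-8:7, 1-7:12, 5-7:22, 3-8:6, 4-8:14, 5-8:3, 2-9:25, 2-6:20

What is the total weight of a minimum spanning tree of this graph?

Prim, starting at 9.
Step 1: frontier [2-9 25] → take 2-9 (25); add 2.
Step 2: frontier [2-6 20] → take 2-6 (20); add 6.
Step 3: frontier [6-8 7] → take 6-8 (7); add 8.
Step 4: frontier [5-8 3, 3-8 6, 4-8 14] → take 5-8 (3); add 5.
Step 5: frontier [4-5 18, 5-7 22, 3-8 6, 4-8 14] → take 3-8 (6); add 3.
Step 6: frontier [3-7 9, 4-5 18, 5-7 22, 4-8 14] → take 3-7 (9); add 7.
Step 7: frontier [4-5 18, 1-7 12, 4-8 14] → take 1-7 (12); add 1.
Step 8: frontier [4-5 18, 4-8 14] → take 4-8 (14); add 4.
MST edges: 2-9, 2-6, 6-8, 5-8, 3-8, 3-7, 1-7, 4-8; total weight 25+20+7+3+6+9+12+14 = 96.

96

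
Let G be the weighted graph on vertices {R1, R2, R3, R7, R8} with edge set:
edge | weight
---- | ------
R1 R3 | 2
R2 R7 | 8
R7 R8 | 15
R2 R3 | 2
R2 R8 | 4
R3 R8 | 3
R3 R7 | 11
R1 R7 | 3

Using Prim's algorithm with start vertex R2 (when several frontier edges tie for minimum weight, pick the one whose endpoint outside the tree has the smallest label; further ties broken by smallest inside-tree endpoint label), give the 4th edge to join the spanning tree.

Prim, starting at R2.
Step 1: frontier [R2 R3 2, R2 R8 4, R2 R7 8] → take R2 R3 (2); add R3.
Step 2: frontier [R2 R8 4, R2 R7 8, R1 R3 2, R3 R8 3, R3 R7 11] → take R1 R3 (2); add R1.
Step 3: frontier [R1 R7 3, R2 R8 4, R2 R7 8, R3 R8 3, R3 R7 11] → take R1 R7 (3); add R7.
Step 4: frontier [R2 R8 4, R3 R8 3, R7 R8 15] → take R3 R8 (3); add R8.
The 4th edge added is R3 R8.

R3-R8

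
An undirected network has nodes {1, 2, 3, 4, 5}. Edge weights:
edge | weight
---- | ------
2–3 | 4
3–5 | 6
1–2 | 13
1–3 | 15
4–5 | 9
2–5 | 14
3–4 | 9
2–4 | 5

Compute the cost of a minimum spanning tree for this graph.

Kruskal: consider edges lightest-first.
2–3 (4): add — endpoints in different components.
2–4 (5): add — endpoints in different components.
3–5 (6): add — endpoints in different components.
3–4 (9): skip — 3 and 4 already connected.
4–5 (9): skip — 4 and 5 already connected.
1–2 (13): add — endpoints in different components.
MST edges: 2–3, 2–4, 3–5, 1–2; total weight 4+5+6+13 = 28.

28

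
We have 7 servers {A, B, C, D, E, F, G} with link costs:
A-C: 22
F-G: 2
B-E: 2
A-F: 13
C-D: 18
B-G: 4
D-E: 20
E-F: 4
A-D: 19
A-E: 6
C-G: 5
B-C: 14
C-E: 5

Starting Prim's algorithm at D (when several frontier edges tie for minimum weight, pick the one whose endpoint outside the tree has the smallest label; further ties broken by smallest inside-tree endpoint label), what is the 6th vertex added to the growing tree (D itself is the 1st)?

Prim, starting at D.
Step 1: cheapest edge leaving the tree is C-D (18); add C.
Step 2: cheapest edge leaving the tree is C-E (5); add E.
Step 3: cheapest edge leaving the tree is B-E (2); add B.
Step 4: cheapest edge leaving the tree is E-F (4); add F.
Step 5: cheapest edge leaving the tree is F-G (2); add G.
Step 6: cheapest edge leaving the tree is A-E (6); add A.
Vertex order: D, C, E, B, F, G, A. The 6th vertex is G.

G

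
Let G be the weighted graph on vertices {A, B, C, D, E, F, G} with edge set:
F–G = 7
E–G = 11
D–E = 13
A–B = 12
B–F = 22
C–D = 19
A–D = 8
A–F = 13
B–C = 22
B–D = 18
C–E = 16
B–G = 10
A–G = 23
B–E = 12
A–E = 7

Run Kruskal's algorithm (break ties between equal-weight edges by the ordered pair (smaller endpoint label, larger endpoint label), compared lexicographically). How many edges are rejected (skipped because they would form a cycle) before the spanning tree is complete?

Kruskal's algorithm — process edges by increasing weight (ties by edge label):
A–E (7): add — endpoints in different components.
F–G (7): add — endpoints in different components.
A–D (8): add — endpoints in different components.
B–G (10): add — endpoints in different components.
E–G (11): add — endpoints in different components.
A–B (12): skip — A and B already connected.
B–E (12): skip — B and E already connected.
A–F (13): skip — A and F already connected.
D–E (13): skip — D and E already connected.
C–E (16): add — endpoints in different components.
Edges rejected before the tree was complete: 4.

4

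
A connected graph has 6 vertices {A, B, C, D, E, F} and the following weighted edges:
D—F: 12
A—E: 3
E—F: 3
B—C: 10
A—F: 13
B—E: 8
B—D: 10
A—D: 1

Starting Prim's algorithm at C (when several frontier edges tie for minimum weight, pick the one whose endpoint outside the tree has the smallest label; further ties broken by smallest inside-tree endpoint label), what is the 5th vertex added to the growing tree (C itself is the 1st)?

D

Prim, starting at C.
Step 1: frontier [B—C 10] → take B—C (10); add B.
Step 2: frontier [B—E 8, B—D 10] → take B—E (8); add E.
Step 3: frontier [B—D 10, A—E 3, E—F 3] → take A—E (3); add A.
Step 4: frontier [A—D 1, A—F 13, B—D 10, E—F 3] → take A—D (1); add D.
Step 5: frontier [A—F 13, D—F 12, E—F 3] → take E—F (3); add F.
Vertex order: C, B, E, A, D, F. The 5th vertex is D.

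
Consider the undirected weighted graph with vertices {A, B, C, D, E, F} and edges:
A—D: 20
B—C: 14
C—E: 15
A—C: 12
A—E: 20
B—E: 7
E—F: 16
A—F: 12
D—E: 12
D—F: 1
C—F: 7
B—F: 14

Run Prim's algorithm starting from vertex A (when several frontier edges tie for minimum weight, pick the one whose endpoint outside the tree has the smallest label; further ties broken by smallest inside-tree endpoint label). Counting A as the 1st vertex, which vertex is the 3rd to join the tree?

Prim's algorithm from A:
Step 1: cheapest edge leaving the tree is A—C (12); add C.
Step 2: cheapest edge leaving the tree is C—F (7); add F.
Step 3: cheapest edge leaving the tree is D—F (1); add D.
Step 4: cheapest edge leaving the tree is D—E (12); add E.
Step 5: cheapest edge leaving the tree is B—E (7); add B.
Vertex order: A, C, F, D, E, B. The 3rd vertex is F.

F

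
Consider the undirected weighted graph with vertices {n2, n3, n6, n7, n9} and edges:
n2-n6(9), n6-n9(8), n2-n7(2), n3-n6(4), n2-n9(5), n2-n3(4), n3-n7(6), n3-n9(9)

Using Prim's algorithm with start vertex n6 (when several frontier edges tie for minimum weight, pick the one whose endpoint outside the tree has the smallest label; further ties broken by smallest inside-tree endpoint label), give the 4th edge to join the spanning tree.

Grow the tree from n6 using Prim:
Step 1: cheapest edge leaving the tree is n3-n6 (4); add n3.
Step 2: cheapest edge leaving the tree is n2-n3 (4); add n2.
Step 3: cheapest edge leaving the tree is n2-n7 (2); add n7.
Step 4: cheapest edge leaving the tree is n2-n9 (5); add n9.
The 4th edge added is n2-n9.

n2-n9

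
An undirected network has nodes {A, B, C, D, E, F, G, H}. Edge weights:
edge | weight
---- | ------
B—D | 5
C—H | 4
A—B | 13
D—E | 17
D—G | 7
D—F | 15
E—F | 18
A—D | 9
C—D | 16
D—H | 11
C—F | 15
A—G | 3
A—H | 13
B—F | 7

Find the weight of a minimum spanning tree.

54

Grow the tree from H using Prim:
Step 1: cheapest edge leaving the tree is C—H (4); add C.
Step 2: cheapest edge leaving the tree is D—H (11); add D.
Step 3: cheapest edge leaving the tree is B—D (5); add B.
Step 4: cheapest edge leaving the tree is B—F (7); add F.
Step 5: cheapest edge leaving the tree is D—G (7); add G.
Step 6: cheapest edge leaving the tree is A—G (3); add A.
Step 7: cheapest edge leaving the tree is D—E (17); add E.
MST edges: C—H, D—H, B—D, B—F, D—G, A—G, D—E; total weight 4+11+5+7+7+3+17 = 54.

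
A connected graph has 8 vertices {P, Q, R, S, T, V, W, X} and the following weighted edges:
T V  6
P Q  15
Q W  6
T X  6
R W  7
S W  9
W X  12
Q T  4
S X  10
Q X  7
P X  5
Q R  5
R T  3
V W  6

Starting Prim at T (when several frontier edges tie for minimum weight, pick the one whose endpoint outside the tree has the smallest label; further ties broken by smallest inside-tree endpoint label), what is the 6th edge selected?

P-X

Prim, starting at T.
Step 1: cheapest edge leaving the tree is R T (3); add R.
Step 2: cheapest edge leaving the tree is Q T (4); add Q.
Step 3: cheapest edge leaving the tree is T V (6); add V.
Step 4: cheapest edge leaving the tree is Q W (6); add W.
Step 5: cheapest edge leaving the tree is T X (6); add X.
Step 6: cheapest edge leaving the tree is P X (5); add P.
Step 7: cheapest edge leaving the tree is S W (9); add S.
The 6th edge added is P X.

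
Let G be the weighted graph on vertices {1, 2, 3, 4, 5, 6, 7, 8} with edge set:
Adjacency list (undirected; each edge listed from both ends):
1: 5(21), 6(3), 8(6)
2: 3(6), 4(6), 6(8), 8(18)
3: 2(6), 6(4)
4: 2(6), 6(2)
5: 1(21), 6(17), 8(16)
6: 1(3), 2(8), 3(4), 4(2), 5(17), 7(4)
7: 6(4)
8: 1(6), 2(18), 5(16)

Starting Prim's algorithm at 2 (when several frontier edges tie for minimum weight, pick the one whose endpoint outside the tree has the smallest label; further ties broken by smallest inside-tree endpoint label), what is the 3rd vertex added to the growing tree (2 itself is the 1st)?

Prim, starting at 2.
Step 1: cheapest edge leaving the tree is 2–3 (6); add 3.
Step 2: cheapest edge leaving the tree is 3–6 (4); add 6.
Step 3: cheapest edge leaving the tree is 4–6 (2); add 4.
Step 4: cheapest edge leaving the tree is 1–6 (3); add 1.
Step 5: cheapest edge leaving the tree is 6–7 (4); add 7.
Step 6: cheapest edge leaving the tree is 1–8 (6); add 8.
Step 7: cheapest edge leaving the tree is 5–8 (16); add 5.
Vertex order: 2, 3, 6, 4, 1, 7, 8, 5. The 3rd vertex is 6.

6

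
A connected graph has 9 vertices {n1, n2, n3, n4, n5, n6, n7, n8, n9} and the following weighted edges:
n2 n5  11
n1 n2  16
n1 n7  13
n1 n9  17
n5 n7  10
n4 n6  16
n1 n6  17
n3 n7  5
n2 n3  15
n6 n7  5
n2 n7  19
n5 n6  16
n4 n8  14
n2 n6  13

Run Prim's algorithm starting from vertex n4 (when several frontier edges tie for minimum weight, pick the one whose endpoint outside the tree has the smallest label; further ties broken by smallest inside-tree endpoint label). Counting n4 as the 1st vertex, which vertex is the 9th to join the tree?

n9

Prim's algorithm from n4:
Step 1: cheapest edge leaving the tree is n4 n8 (14); add n8.
Step 2: cheapest edge leaving the tree is n4 n6 (16); add n6.
Step 3: cheapest edge leaving the tree is n6 n7 (5); add n7.
Step 4: cheapest edge leaving the tree is n3 n7 (5); add n3.
Step 5: cheapest edge leaving the tree is n5 n7 (10); add n5.
Step 6: cheapest edge leaving the tree is n2 n5 (11); add n2.
Step 7: cheapest edge leaving the tree is n1 n7 (13); add n1.
Step 8: cheapest edge leaving the tree is n1 n9 (17); add n9.
Vertex order: n4, n8, n6, n7, n3, n5, n2, n1, n9. The 9th vertex is n9.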